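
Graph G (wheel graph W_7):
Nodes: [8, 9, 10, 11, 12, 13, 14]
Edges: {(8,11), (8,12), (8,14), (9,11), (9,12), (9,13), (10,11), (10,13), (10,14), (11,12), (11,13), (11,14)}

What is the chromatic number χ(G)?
χ(G) = 3

Clique number ω(G) = 3 (lower bound: χ ≥ ω).
The clique on [8, 11, 12] has size 3, forcing χ ≥ 3, and the coloring below uses 3 colors, so χ(G) = 3.
A valid 3-coloring: color 1: [11]; color 2: [8, 9, 10]; color 3: [12, 13, 14].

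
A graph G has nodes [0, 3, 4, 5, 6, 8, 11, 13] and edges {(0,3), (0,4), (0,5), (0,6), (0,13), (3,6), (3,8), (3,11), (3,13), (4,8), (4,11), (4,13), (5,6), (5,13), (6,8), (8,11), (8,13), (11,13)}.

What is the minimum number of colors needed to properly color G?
Clique number ω(G) = 4 (lower bound: χ ≥ ω).
The clique on [3, 8, 11, 13] has size 4, forcing χ ≥ 4, and the coloring below uses 4 colors, so χ(G) = 4.
A valid 4-coloring: color 1: [6, 13]; color 2: [0, 8]; color 3: [3, 4, 5]; color 4: [11].

χ(G) = 4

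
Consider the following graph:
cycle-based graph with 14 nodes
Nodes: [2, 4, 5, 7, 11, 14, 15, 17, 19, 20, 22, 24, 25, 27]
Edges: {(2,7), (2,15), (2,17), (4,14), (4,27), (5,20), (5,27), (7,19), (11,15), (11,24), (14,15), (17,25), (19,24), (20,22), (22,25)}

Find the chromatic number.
Clique number ω(G) = 2 (lower bound: χ ≥ ω).
The graph is bipartite (no odd cycle), so 2 colors suffice: χ(G) = 2.
A valid 2-coloring: color 1: [4, 5, 7, 15, 17, 22, 24]; color 2: [2, 11, 14, 19, 20, 25, 27].

χ(G) = 2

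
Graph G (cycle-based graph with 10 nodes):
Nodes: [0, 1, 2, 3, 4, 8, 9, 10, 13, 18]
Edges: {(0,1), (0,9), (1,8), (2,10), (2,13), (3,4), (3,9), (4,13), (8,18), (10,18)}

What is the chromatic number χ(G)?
χ(G) = 2

Clique number ω(G) = 2 (lower bound: χ ≥ ω).
The graph is bipartite (no odd cycle), so 2 colors suffice: χ(G) = 2.
A valid 2-coloring: color 1: [0, 3, 8, 10, 13]; color 2: [1, 2, 4, 9, 18].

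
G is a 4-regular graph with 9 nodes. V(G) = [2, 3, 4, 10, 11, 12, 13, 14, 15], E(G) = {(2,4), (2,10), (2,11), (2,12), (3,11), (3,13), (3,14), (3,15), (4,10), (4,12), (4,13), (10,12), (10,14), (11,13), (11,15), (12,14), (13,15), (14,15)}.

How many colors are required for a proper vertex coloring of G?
Clique number ω(G) = 4 (lower bound: χ ≥ ω).
The clique on [2, 4, 10, 12] has size 4, forcing χ ≥ 4, and the coloring below uses 4 colors, so χ(G) = 4.
A valid 4-coloring: color 1: [11, 12]; color 2: [2, 13, 14]; color 3: [3, 10]; color 4: [4, 15].

χ(G) = 4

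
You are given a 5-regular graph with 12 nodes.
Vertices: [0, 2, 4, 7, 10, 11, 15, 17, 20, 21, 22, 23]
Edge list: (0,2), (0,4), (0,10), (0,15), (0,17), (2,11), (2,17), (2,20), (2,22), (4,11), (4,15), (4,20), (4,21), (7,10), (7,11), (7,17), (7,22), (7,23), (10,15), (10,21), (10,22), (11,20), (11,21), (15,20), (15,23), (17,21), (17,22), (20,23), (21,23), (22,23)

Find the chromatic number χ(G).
χ(G) = 4

Clique number ω(G) = 3 (lower bound: χ ≥ ω).
Suppose a proper 3-coloring c exists. The clique [0, 2, 17] takes 3 distinct colors; by symmetry let c(0) = 1, c(2) = 2, c(17) = 3.
- Vertex 22: neighbors [2, 17] already have colors [2, 3] ⇒ c(22) = 1.
- Vertex 7: neighbors [22, 17] already have colors [1, 3] ⇒ c(7) = 2.
- Vertex 23: neighbors [22, 7] already have colors [1, 2] ⇒ c(23) = 3.
- Vertex 15: neighbors [0, 23] already have colors [1, 3] ⇒ c(15) = 2.
- Vertex 4: neighbors [0, 15] already have colors [1, 2] ⇒ c(4) = 3.
- Vertex 11: neighbors [2, 4] already have colors [2, 3] ⇒ c(11) = 1.
- Vertex 20: neighbors [11, 2, 4] already have colors [1, 2, 3] — all 3 colors blocked. Contradiction.
The forced assignments end in a contradiction, so G has no proper 3-coloring (χ ≥ 4).
The coloring below uses 4 colors, so χ(G) = 4.
A valid 4-coloring: color 1: [2, 4, 10, 23]; color 2: [11, 15, 17]; color 3: [0, 7, 20, 21]; color 4: [22].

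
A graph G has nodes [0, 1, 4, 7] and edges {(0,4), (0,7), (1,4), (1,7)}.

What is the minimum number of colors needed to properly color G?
Clique number ω(G) = 2 (lower bound: χ ≥ ω).
The graph is bipartite (no odd cycle), so 2 colors suffice: χ(G) = 2.
A valid 2-coloring: color 1: [4, 7]; color 2: [0, 1].

χ(G) = 2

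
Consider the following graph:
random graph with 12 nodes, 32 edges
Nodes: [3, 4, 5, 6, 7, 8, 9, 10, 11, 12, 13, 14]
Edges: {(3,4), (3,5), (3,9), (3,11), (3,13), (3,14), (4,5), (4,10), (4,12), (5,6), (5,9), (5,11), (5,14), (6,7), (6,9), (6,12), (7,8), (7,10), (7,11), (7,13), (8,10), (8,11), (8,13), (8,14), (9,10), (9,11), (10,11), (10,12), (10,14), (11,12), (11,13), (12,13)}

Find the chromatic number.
Clique number ω(G) = 4 (lower bound: χ ≥ ω).
The clique on [7, 8, 11, 13] has size 4, forcing χ ≥ 4, and the coloring below uses 4 colors, so χ(G) = 4.
A valid 4-coloring: color 1: [4, 6, 11, 14]; color 2: [5, 10, 13]; color 3: [8, 9, 12]; color 4: [3, 7].

χ(G) = 4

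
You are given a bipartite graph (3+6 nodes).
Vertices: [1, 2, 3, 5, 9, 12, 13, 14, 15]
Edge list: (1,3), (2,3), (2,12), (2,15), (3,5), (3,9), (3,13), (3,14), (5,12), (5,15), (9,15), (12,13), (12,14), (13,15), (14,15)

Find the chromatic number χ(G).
χ(G) = 2

Clique number ω(G) = 2 (lower bound: χ ≥ ω).
The graph is bipartite (no odd cycle), so 2 colors suffice: χ(G) = 2.
A valid 2-coloring: color 1: [3, 12, 15]; color 2: [1, 2, 5, 9, 13, 14].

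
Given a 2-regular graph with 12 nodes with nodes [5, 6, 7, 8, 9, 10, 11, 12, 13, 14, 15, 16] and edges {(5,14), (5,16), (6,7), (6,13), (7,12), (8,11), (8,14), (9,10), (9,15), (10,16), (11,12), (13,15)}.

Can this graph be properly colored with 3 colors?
A valid 3-coloring: color 1: [5, 6, 8, 10, 12, 15]; color 2: [7, 9, 11, 13, 14, 16].
(χ(G) = 2 ≤ 3.)

Yes, G is 3-colorable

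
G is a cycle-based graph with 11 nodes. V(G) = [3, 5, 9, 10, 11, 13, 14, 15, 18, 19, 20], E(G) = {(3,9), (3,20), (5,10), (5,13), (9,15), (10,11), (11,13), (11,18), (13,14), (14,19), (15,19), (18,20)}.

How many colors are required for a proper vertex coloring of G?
Clique number ω(G) = 2 (lower bound: χ ≥ ω).
Odd cycle [18, 20, 3, 9, 15, 19, 14, 13, 5, 10, 11] needs 3 colors (χ ≥ 3).
The coloring below uses 3 colors, so χ(G) = 3.
A valid 3-coloring: color 1: [5, 9, 11, 19, 20]; color 2: [3, 10, 13, 15, 18]; color 3: [14].

χ(G) = 3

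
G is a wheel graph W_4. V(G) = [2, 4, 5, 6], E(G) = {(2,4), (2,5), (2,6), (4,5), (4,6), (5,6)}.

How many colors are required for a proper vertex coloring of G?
Clique number ω(G) = 4 (lower bound: χ ≥ ω).
The clique on [2, 4, 5, 6] has size 4, forcing χ ≥ 4, and the coloring below uses 4 colors, so χ(G) = 4.
A valid 4-coloring: color 1: [2]; color 2: [5]; color 3: [6]; color 4: [4].

χ(G) = 4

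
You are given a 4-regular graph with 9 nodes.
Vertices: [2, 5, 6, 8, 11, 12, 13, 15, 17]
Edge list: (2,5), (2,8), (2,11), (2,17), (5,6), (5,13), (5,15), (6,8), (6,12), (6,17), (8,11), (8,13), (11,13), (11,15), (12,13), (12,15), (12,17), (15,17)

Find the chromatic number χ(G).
Clique number ω(G) = 3 (lower bound: χ ≥ ω).
The clique on [2, 8, 11] has size 3, forcing χ ≥ 3, and the coloring below uses 3 colors, so χ(G) = 3.
A valid 3-coloring: color 1: [2, 6, 13, 15]; color 2: [5, 11, 17]; color 3: [8, 12].

χ(G) = 3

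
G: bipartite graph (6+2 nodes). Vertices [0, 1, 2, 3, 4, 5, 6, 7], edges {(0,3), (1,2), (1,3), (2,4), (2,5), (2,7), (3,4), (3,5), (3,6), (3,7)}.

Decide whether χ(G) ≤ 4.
A valid 4-coloring: color 1: [2, 3]; color 2: [0, 1, 4, 5, 6, 7].
(χ(G) = 2 ≤ 4.)

Yes, G is 4-colorable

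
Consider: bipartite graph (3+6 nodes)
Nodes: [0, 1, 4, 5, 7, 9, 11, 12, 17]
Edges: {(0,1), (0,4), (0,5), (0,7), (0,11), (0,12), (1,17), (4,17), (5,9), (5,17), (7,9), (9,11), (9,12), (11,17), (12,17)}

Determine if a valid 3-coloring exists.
A valid 3-coloring: color 1: [0, 9, 17]; color 2: [1, 4, 5, 7, 11, 12].
(χ(G) = 2 ≤ 3.)

Yes, G is 3-colorable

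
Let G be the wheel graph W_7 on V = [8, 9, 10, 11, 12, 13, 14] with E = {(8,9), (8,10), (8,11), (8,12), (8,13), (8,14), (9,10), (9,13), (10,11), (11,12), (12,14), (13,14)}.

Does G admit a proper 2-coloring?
No, G is not 2-colorable

The clique on vertices [8, 9, 10] has size 3 > 2, so it alone needs 3 colors.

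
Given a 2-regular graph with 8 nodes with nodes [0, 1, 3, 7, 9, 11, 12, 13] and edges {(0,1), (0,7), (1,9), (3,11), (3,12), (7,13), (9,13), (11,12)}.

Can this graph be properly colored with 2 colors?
The clique on vertices [3, 11, 12] has size 3 > 2, so it alone needs 3 colors.

No, G is not 2-colorable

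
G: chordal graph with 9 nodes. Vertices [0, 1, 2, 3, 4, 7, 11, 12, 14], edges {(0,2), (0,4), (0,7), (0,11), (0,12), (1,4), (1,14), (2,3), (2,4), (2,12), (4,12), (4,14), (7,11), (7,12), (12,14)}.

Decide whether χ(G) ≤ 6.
Yes, G is 6-colorable

A valid 6-coloring: color 1: [3, 4, 7]; color 2: [1, 11, 12]; color 3: [0, 14]; color 4: [2].
(χ(G) = 4 ≤ 6.)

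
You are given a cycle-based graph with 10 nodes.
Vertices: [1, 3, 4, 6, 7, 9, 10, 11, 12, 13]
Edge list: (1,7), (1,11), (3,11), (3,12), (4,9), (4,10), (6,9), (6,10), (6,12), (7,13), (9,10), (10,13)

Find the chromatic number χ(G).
χ(G) = 3

Clique number ω(G) = 3 (lower bound: χ ≥ ω).
The clique on [4, 9, 10] has size 3, forcing χ ≥ 3, and the coloring below uses 3 colors, so χ(G) = 3.
A valid 3-coloring: color 1: [7, 10, 11, 12]; color 2: [1, 3, 4, 6, 13]; color 3: [9].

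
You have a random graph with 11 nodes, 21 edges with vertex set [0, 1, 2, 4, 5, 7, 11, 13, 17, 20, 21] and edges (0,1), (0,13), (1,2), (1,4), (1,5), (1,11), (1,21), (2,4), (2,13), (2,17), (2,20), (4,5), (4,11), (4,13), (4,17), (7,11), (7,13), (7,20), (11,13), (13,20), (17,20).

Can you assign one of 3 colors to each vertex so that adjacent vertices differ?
No, G is not 3-colorable

Odd cycle [20, 2, 4, 11, 7] needs 3 colors (χ ≥ 3).
Vertex 13 is adjacent to every vertex of [2, 4, 7, 11, 20], which already need 3 colors among themselves, so 13 needs a new color (χ ≥ 4).
Hence χ(G) ≥ 4 > 3, so no proper 3-coloring exists.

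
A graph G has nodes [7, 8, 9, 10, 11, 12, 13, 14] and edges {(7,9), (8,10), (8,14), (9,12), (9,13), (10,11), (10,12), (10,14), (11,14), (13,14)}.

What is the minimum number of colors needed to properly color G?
χ(G) = 3

Clique number ω(G) = 3 (lower bound: χ ≥ ω).
The clique on [8, 10, 14] has size 3, forcing χ ≥ 3, and the coloring below uses 3 colors, so χ(G) = 3.
A valid 3-coloring: color 1: [9, 14]; color 2: [7, 10, 13]; color 3: [8, 11, 12].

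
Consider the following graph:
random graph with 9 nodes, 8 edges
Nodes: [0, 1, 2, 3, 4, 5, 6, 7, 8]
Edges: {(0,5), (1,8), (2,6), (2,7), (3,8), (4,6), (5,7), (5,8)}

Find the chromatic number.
χ(G) = 2

Clique number ω(G) = 2 (lower bound: χ ≥ ω).
The graph is bipartite (no odd cycle), so 2 colors suffice: χ(G) = 2.
A valid 2-coloring: color 1: [1, 2, 3, 4, 5]; color 2: [0, 6, 7, 8].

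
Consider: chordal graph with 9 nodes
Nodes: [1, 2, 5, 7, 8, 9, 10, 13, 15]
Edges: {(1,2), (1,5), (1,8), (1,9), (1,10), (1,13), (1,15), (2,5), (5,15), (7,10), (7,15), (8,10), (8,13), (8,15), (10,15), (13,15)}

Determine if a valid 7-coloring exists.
A valid 7-coloring: color 1: [1, 7]; color 2: [2, 9, 15]; color 3: [5, 8]; color 4: [10, 13].
(χ(G) = 4 ≤ 7.)

Yes, G is 7-colorable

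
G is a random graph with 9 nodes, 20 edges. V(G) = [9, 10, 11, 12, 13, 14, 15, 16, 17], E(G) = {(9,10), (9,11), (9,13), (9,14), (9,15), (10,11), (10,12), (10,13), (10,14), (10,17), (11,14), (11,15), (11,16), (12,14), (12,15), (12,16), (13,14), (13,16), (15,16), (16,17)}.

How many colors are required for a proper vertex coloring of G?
χ(G) = 4

Clique number ω(G) = 4 (lower bound: χ ≥ ω).
The clique on [9, 10, 11, 14] has size 4, forcing χ ≥ 4, and the coloring below uses 4 colors, so χ(G) = 4.
A valid 4-coloring: color 1: [10, 16]; color 2: [14, 15, 17]; color 3: [9, 12]; color 4: [11, 13].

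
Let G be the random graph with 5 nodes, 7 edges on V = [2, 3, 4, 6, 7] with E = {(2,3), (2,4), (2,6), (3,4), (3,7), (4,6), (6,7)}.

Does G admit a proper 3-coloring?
A valid 3-coloring: color 1: [3, 6]; color 2: [2, 7]; color 3: [4].
(χ(G) = 3 ≤ 3.)

Yes, G is 3-colorable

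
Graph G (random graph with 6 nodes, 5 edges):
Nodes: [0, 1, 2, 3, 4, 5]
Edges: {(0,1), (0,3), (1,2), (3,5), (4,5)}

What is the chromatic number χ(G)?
Clique number ω(G) = 2 (lower bound: χ ≥ ω).
The graph is bipartite (no odd cycle), so 2 colors suffice: χ(G) = 2.
A valid 2-coloring: color 1: [1, 3, 4]; color 2: [0, 2, 5].

χ(G) = 2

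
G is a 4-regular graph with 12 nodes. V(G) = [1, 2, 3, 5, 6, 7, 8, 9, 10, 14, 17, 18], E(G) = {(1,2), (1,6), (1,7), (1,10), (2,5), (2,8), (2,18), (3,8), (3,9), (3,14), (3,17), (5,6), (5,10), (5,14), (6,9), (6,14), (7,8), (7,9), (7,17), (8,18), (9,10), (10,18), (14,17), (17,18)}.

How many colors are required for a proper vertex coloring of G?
χ(G) = 3

Clique number ω(G) = 3 (lower bound: χ ≥ ω).
The clique on [3, 14, 17] has size 3, forcing χ ≥ 3, and the coloring below uses 3 colors, so χ(G) = 3.
A valid 3-coloring: color 1: [3, 5, 7, 18]; color 2: [1, 8, 9, 14]; color 3: [2, 6, 10, 17].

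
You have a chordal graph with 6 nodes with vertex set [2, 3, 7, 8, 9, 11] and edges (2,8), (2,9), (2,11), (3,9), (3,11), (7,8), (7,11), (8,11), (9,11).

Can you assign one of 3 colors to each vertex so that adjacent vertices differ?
A valid 3-coloring: color 1: [11]; color 2: [8, 9]; color 3: [2, 3, 7].
(χ(G) = 3 ≤ 3.)

Yes, G is 3-colorable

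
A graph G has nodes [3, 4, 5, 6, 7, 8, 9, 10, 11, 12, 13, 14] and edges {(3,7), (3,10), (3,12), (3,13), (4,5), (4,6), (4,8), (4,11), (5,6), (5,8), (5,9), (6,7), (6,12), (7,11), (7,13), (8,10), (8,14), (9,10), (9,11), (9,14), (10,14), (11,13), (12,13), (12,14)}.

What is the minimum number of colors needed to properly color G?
χ(G) = 3

Clique number ω(G) = 3 (lower bound: χ ≥ ω).
The clique on [3, 12, 13] has size 3, forcing χ ≥ 3, and the coloring below uses 3 colors, so χ(G) = 3.
A valid 3-coloring: color 1: [3, 5, 11, 14]; color 2: [6, 8, 9, 13]; color 3: [4, 7, 10, 12].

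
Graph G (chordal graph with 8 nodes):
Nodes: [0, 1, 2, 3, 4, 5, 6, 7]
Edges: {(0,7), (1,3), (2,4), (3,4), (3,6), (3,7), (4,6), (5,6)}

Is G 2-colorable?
No, G is not 2-colorable

The clique on vertices [3, 4, 6] has size 3 > 2, so it alone needs 3 colors.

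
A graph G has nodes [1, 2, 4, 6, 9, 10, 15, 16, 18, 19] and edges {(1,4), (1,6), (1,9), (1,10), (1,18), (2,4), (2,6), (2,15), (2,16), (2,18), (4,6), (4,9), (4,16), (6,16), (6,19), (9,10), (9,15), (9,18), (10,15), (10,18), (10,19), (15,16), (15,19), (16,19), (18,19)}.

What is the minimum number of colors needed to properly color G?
χ(G) = 4

Clique number ω(G) = 4 (lower bound: χ ≥ ω).
The clique on [1, 9, 10, 18] has size 4, forcing χ ≥ 4, and the coloring below uses 4 colors, so χ(G) = 4.
A valid 4-coloring: color 1: [9, 16]; color 2: [4, 10]; color 3: [6, 15, 18]; color 4: [1, 2, 19].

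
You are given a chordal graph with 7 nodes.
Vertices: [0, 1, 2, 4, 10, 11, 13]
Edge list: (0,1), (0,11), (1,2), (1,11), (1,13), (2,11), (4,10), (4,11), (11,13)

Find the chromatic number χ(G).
χ(G) = 3

Clique number ω(G) = 3 (lower bound: χ ≥ ω).
The clique on [0, 1, 11] has size 3, forcing χ ≥ 3, and the coloring below uses 3 colors, so χ(G) = 3.
A valid 3-coloring: color 1: [10, 11]; color 2: [1, 4]; color 3: [0, 2, 13].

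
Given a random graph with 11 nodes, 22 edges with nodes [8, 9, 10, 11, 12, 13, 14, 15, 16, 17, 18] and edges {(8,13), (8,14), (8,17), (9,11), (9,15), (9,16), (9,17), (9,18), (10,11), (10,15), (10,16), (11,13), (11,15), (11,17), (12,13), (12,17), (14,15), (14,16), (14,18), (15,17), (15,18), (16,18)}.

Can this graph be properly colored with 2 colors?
The clique on vertices [9, 11, 15, 17] has size 4 > 2, so it alone needs 4 colors.

No, G is not 2-colorable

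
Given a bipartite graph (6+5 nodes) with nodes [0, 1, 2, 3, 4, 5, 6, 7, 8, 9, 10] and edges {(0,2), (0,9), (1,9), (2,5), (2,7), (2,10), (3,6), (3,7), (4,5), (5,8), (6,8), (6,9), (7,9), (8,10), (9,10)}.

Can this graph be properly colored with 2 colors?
A valid 2-coloring: color 1: [2, 3, 4, 8, 9]; color 2: [0, 1, 5, 6, 7, 10].
(χ(G) = 2 ≤ 2.)

Yes, G is 2-colorable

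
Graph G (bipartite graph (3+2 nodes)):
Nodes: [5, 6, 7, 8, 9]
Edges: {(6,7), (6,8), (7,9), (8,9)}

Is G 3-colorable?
Yes, G is 3-colorable

A valid 3-coloring: color 1: [5, 6, 9]; color 2: [7, 8].
(χ(G) = 2 ≤ 3.)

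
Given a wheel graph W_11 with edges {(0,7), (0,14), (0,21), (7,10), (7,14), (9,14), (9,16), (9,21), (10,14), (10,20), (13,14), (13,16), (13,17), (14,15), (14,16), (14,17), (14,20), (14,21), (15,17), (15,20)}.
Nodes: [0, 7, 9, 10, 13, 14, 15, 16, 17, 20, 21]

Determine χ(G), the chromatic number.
χ(G) = 3

Clique number ω(G) = 3 (lower bound: χ ≥ ω).
The clique on [0, 14, 21] has size 3, forcing χ ≥ 3, and the coloring below uses 3 colors, so χ(G) = 3.
A valid 3-coloring: color 1: [14]; color 2: [0, 9, 10, 13, 15]; color 3: [7, 16, 17, 20, 21].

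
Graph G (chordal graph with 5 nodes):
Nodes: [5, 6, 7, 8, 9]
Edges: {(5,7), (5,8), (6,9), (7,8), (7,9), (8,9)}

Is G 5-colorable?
A valid 5-coloring: color 1: [6, 8]; color 2: [7]; color 3: [5, 9].
(χ(G) = 3 ≤ 5.)

Yes, G is 5-colorable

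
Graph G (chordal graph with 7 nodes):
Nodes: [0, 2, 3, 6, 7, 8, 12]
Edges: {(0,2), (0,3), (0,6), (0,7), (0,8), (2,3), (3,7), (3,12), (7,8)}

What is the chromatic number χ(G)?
Clique number ω(G) = 3 (lower bound: χ ≥ ω).
The clique on [0, 7, 8] has size 3, forcing χ ≥ 3, and the coloring below uses 3 colors, so χ(G) = 3.
A valid 3-coloring: color 1: [0, 12]; color 2: [3, 6, 8]; color 3: [2, 7].

χ(G) = 3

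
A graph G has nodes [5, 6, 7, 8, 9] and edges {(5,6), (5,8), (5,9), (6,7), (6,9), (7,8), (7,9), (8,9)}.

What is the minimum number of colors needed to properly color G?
Clique number ω(G) = 3 (lower bound: χ ≥ ω).
The clique on [5, 8, 9] has size 3, forcing χ ≥ 3, and the coloring below uses 3 colors, so χ(G) = 3.
A valid 3-coloring: color 1: [9]; color 2: [5, 7]; color 3: [6, 8].

χ(G) = 3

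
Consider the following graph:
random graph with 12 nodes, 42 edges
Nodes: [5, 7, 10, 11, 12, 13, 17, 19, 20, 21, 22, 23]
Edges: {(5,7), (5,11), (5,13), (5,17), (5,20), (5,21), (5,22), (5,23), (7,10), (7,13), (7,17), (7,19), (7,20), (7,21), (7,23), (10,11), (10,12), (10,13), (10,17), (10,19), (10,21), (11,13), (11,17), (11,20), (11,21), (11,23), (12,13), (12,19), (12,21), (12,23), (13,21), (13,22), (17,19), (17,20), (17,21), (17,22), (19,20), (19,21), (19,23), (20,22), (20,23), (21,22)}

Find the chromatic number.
Clique number ω(G) = 5 (lower bound: χ ≥ ω).
The clique on [7, 10, 17, 19, 21] has size 5, forcing χ ≥ 5, and the coloring below uses 5 colors, so χ(G) = 5.
A valid 5-coloring: color 1: [20, 21]; color 2: [5, 10]; color 3: [7, 11, 12, 22]; color 4: [13, 17, 23]; color 5: [19].

χ(G) = 5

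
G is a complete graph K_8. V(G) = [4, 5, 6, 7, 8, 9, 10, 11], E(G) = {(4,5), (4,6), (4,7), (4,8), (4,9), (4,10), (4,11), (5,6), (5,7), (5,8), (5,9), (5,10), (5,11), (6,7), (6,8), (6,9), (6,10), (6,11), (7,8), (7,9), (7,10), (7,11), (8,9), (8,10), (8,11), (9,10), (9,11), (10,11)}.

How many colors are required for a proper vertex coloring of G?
Clique number ω(G) = 8 (lower bound: χ ≥ ω).
The clique on [4, 5, 6, 7, 8, 9, 10, 11] has size 8, forcing χ ≥ 8, and the coloring below uses 8 colors, so χ(G) = 8.
A valid 8-coloring: color 1: [8]; color 2: [11]; color 3: [7]; color 4: [4]; color 5: [10]; color 6: [6]; color 7: [5]; color 8: [9].

χ(G) = 8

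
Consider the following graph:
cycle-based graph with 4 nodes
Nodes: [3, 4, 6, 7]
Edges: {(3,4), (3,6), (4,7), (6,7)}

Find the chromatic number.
Clique number ω(G) = 2 (lower bound: χ ≥ ω).
The graph is bipartite (no odd cycle), so 2 colors suffice: χ(G) = 2.
A valid 2-coloring: color 1: [3, 7]; color 2: [4, 6].

χ(G) = 2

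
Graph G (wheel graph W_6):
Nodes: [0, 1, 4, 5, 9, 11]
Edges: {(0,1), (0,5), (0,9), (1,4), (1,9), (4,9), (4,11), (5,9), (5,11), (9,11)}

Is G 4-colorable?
A valid 4-coloring: color 1: [9]; color 2: [1, 5]; color 3: [0, 11]; color 4: [4].
(χ(G) = 4 ≤ 4.)

Yes, G is 4-colorable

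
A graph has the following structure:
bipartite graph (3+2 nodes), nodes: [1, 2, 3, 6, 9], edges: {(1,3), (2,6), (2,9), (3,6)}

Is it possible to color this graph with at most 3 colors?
Yes, G is 3-colorable

A valid 3-coloring: color 1: [1, 6, 9]; color 2: [2, 3].
(χ(G) = 2 ≤ 3.)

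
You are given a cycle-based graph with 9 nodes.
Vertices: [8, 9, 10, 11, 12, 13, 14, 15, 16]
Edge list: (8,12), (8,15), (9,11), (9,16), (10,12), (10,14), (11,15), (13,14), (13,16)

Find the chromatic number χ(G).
χ(G) = 3

Clique number ω(G) = 2 (lower bound: χ ≥ ω).
Odd cycle [10, 14, 13, 16, 9, 11, 15, 8, 12] needs 3 colors (χ ≥ 3).
The coloring below uses 3 colors, so χ(G) = 3.
A valid 3-coloring: color 1: [8, 9, 10, 13]; color 2: [11, 12, 14, 16]; color 3: [15].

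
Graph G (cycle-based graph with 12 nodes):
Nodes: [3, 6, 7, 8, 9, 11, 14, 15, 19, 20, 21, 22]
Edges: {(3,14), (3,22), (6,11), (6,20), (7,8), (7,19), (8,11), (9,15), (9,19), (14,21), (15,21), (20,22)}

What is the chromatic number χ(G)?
Clique number ω(G) = 2 (lower bound: χ ≥ ω).
The graph is bipartite (no odd cycle), so 2 colors suffice: χ(G) = 2.
A valid 2-coloring: color 1: [6, 8, 14, 15, 19, 22]; color 2: [3, 7, 9, 11, 20, 21].

χ(G) = 2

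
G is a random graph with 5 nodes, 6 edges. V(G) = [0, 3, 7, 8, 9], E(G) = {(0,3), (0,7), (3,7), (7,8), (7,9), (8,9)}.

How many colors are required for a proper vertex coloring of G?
χ(G) = 3

Clique number ω(G) = 3 (lower bound: χ ≥ ω).
The clique on [0, 3, 7] has size 3, forcing χ ≥ 3, and the coloring below uses 3 colors, so χ(G) = 3.
A valid 3-coloring: color 1: [7]; color 2: [3, 9]; color 3: [0, 8].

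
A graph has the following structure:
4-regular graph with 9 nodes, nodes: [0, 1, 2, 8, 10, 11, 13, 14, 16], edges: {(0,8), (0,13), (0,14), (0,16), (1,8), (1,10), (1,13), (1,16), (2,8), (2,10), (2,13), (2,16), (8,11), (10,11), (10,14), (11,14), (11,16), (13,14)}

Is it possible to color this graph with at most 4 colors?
A valid 4-coloring: color 1: [8, 10, 13, 16]; color 2: [0, 1, 2, 11]; color 3: [14].
(χ(G) = 3 ≤ 4.)

Yes, G is 4-colorable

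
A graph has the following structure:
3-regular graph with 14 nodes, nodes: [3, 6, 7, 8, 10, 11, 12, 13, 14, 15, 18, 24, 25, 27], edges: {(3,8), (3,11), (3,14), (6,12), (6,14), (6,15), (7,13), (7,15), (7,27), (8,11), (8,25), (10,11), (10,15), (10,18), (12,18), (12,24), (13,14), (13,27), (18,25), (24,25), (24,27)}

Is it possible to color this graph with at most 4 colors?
A valid 4-coloring: color 1: [3, 13, 15, 18, 24]; color 2: [6, 11, 25, 27]; color 3: [7, 8, 10, 12, 14].
(χ(G) = 3 ≤ 4.)

Yes, G is 4-colorable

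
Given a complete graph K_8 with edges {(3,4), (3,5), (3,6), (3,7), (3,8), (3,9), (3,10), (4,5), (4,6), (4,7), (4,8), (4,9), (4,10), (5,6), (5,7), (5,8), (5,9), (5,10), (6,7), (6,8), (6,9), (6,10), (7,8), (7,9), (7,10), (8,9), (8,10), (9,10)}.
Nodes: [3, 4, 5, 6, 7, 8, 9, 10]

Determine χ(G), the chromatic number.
Clique number ω(G) = 8 (lower bound: χ ≥ ω).
The clique on [3, 4, 5, 6, 7, 8, 9, 10] has size 8, forcing χ ≥ 8, and the coloring below uses 8 colors, so χ(G) = 8.
A valid 8-coloring: color 1: [6]; color 2: [10]; color 3: [8]; color 4: [7]; color 5: [9]; color 6: [3]; color 7: [5]; color 8: [4].

χ(G) = 8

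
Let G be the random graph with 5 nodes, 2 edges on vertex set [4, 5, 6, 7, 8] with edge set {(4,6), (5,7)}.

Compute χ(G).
Clique number ω(G) = 2 (lower bound: χ ≥ ω).
The graph is bipartite (no odd cycle), so 2 colors suffice: χ(G) = 2.
A valid 2-coloring: color 1: [4, 7, 8]; color 2: [5, 6].

χ(G) = 2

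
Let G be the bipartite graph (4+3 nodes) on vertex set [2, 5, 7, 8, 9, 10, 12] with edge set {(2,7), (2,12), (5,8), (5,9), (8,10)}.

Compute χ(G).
Clique number ω(G) = 2 (lower bound: χ ≥ ω).
The graph is bipartite (no odd cycle), so 2 colors suffice: χ(G) = 2.
A valid 2-coloring: color 1: [2, 8, 9]; color 2: [5, 7, 10, 12].

χ(G) = 2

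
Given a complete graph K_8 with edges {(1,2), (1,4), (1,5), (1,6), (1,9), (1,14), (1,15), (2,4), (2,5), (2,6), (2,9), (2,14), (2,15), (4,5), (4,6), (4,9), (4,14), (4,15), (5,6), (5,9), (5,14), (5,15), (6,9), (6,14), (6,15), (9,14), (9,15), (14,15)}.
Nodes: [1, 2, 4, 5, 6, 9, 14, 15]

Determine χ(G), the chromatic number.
Clique number ω(G) = 8 (lower bound: χ ≥ ω).
The clique on [1, 2, 4, 5, 6, 9, 14, 15] has size 8, forcing χ ≥ 8, and the coloring below uses 8 colors, so χ(G) = 8.
A valid 8-coloring: color 1: [2]; color 2: [4]; color 3: [1]; color 4: [6]; color 5: [5]; color 6: [15]; color 7: [9]; color 8: [14].

χ(G) = 8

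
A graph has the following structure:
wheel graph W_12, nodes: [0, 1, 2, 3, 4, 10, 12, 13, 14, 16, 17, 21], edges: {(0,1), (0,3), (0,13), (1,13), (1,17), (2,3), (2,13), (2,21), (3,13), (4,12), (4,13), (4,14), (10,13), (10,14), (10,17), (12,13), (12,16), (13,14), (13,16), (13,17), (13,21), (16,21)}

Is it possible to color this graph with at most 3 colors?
Odd cycle [12, 16, 21, 2, 3, 0, 1, 17, 10, 14, 4] needs 3 colors (χ ≥ 3).
Vertex 13 is adjacent to every vertex of [0, 1, 2, 3, 4, 10, 12, 14, 16, 17, 21], which already need 3 colors among themselves, so 13 needs a new color (χ ≥ 4).
Hence χ(G) ≥ 4 > 3, so no proper 3-coloring exists.

No, G is not 3-colorable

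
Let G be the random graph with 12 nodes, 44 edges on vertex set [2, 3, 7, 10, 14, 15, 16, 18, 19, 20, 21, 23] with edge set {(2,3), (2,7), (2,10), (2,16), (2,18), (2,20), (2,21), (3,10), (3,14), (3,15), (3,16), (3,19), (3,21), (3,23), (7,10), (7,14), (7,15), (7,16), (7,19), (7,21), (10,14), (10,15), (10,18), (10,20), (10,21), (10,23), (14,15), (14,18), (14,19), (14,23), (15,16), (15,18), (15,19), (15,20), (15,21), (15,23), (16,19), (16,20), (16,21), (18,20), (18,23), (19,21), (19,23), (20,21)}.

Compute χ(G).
χ(G) = 6

Clique number ω(G) = 5 (lower bound: χ ≥ ω).
Suppose a proper 5-coloring c exists. The clique [3, 10, 14, 15, 23] takes 5 distinct colors; by symmetry let c(3) = 1, c(10) = 2, c(14) = 3, c(15) = 4, c(23) = 5.
- Vertex 19: neighbors [3, 14, 15, 23] already have colors [1, 3, 4, 5] ⇒ c(19) = 2.
- Vertex 18: neighbors [10, 14, 15, 23] already have colors [2, 3, 4, 5] ⇒ c(18) = 1.
- Vertex 16: neighbors [3, 19, 15] already have colors [1, 2, 4]; try each remaining color.
- Case c(16) = 3:
  - Vertex 21: neighbors [3, 10, 16, 15] already have colors [1, 2, 3, 4] ⇒ c(21) = 5.
  - Vertex 20: neighbors [18, 10, 16, 15, 21] already have colors [1, 2, 3, 4, 5] — all 5 colors blocked. Contradiction.
- Case c(16) = 5:
  - Vertex 21: neighbors [3, 10, 15, 16] already have colors [1, 2, 4, 5] ⇒ c(21) = 3.
  - Vertex 20: neighbors [18, 10, 21, 15, 16] already have colors [1, 2, 3, 4, 5] — all 5 colors blocked. Contradiction.
Every case ends in a contradiction, so G has no proper 5-coloring (χ ≥ 6).
The coloring below uses 6 colors, so χ(G) = 6.
A valid 6-coloring: color 1: [2, 15]; color 2: [10, 19]; color 3: [14, 21]; color 4: [3, 7, 18]; color 5: [16, 23]; color 6: [20].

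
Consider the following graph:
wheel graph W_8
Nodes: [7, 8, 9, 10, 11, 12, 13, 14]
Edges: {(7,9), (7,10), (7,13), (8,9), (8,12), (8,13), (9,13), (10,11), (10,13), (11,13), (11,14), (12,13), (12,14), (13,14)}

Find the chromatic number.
Clique number ω(G) = 3 (lower bound: χ ≥ ω).
Odd cycle [8, 9, 7, 10, 11, 14, 12] needs 3 colors (χ ≥ 3).
Vertex 13 is adjacent to every vertex of [7, 8, 9, 10, 11, 12, 14], which already need 3 colors among themselves, so 13 needs a new color (χ ≥ 4).
The coloring below uses 4 colors, so χ(G) = 4.
A valid 4-coloring: color 1: [13]; color 2: [7, 8, 14]; color 3: [9, 10, 12]; color 4: [11].

χ(G) = 4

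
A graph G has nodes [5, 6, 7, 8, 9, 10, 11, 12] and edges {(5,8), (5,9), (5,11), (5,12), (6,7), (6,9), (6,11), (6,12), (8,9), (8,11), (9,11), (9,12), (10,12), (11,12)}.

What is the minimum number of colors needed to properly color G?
χ(G) = 4

Clique number ω(G) = 4 (lower bound: χ ≥ ω).
The clique on [5, 8, 9, 11] has size 4, forcing χ ≥ 4, and the coloring below uses 4 colors, so χ(G) = 4.
A valid 4-coloring: color 1: [7, 10, 11]; color 2: [8, 12]; color 3: [9]; color 4: [5, 6].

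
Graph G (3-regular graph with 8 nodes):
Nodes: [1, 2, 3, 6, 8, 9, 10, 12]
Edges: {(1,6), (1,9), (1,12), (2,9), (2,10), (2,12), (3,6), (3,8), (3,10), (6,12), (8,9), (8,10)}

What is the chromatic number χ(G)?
χ(G) = 3

Clique number ω(G) = 3 (lower bound: χ ≥ ω).
The clique on [1, 6, 12] has size 3, forcing χ ≥ 3, and the coloring below uses 3 colors, so χ(G) = 3.
A valid 3-coloring: color 1: [9, 10, 12]; color 2: [2, 6, 8]; color 3: [1, 3].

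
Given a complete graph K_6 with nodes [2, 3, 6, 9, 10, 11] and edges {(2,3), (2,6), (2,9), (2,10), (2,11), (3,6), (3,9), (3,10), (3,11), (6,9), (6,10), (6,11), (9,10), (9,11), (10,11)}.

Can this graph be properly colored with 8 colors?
A valid 8-coloring: color 1: [3]; color 2: [9]; color 3: [2]; color 4: [11]; color 5: [6]; color 6: [10].
(χ(G) = 6 ≤ 8.)

Yes, G is 8-colorable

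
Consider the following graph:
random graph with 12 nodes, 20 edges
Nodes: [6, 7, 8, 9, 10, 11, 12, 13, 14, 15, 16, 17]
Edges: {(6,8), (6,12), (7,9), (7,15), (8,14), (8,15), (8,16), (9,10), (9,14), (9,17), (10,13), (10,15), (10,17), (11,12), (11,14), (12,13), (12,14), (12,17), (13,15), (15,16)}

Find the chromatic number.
χ(G) = 3

Clique number ω(G) = 3 (lower bound: χ ≥ ω).
The clique on [8, 15, 16] has size 3, forcing χ ≥ 3, and the coloring below uses 3 colors, so χ(G) = 3.
A valid 3-coloring: color 1: [9, 12, 15]; color 2: [6, 7, 10, 14, 16]; color 3: [8, 11, 13, 17].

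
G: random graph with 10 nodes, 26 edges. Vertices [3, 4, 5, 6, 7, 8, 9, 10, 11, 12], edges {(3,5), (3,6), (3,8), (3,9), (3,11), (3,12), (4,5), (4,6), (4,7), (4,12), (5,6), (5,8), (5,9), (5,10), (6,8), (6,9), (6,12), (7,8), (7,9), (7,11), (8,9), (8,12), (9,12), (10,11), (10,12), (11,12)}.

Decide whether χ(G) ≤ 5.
Yes, G is 5-colorable

A valid 5-coloring: color 1: [5, 7, 12]; color 2: [4, 8, 11]; color 3: [9, 10]; color 4: [6]; color 5: [3].
(χ(G) = 5 ≤ 5.)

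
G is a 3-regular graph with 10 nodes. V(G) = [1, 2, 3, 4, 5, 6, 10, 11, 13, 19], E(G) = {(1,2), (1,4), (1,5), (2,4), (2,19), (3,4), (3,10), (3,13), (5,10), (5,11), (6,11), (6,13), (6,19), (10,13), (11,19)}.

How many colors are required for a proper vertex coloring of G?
Clique number ω(G) = 3 (lower bound: χ ≥ ω).
The clique on [1, 2, 4] has size 3, forcing χ ≥ 3, and the coloring below uses 3 colors, so χ(G) = 3.
A valid 3-coloring: color 1: [1, 10, 11]; color 2: [2, 3, 5, 6]; color 3: [4, 13, 19].

χ(G) = 3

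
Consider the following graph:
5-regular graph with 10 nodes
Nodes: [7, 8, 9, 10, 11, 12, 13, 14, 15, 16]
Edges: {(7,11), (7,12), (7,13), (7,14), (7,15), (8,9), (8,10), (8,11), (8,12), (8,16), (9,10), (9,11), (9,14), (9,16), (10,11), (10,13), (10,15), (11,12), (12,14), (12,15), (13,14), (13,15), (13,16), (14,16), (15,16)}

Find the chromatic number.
Clique number ω(G) = 4 (lower bound: χ ≥ ω).
The clique on [8, 9, 10, 11] has size 4, forcing χ ≥ 4, and the coloring below uses 4 colors, so χ(G) = 4.
A valid 4-coloring: color 1: [10, 12, 16]; color 2: [11, 14, 15]; color 3: [7, 8]; color 4: [9, 13].

χ(G) = 4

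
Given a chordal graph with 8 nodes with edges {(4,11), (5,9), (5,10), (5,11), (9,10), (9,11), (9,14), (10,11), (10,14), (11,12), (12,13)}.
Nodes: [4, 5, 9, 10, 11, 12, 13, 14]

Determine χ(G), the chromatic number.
Clique number ω(G) = 4 (lower bound: χ ≥ ω).
The clique on [5, 9, 10, 11] has size 4, forcing χ ≥ 4, and the coloring below uses 4 colors, so χ(G) = 4.
A valid 4-coloring: color 1: [11, 13, 14]; color 2: [4, 9, 12]; color 3: [10]; color 4: [5].

χ(G) = 4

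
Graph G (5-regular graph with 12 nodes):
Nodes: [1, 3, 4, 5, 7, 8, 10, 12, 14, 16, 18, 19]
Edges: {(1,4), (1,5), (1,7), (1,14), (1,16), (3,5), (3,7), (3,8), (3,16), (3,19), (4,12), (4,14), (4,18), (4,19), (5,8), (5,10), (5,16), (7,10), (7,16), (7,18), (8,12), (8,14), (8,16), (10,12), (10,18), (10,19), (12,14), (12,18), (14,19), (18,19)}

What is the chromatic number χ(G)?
χ(G) = 4

Clique number ω(G) = 4 (lower bound: χ ≥ ω).
The clique on [3, 5, 8, 16] has size 4, forcing χ ≥ 4, and the coloring below uses 4 colors, so χ(G) = 4.
A valid 4-coloring: color 1: [4, 8, 10]; color 2: [5, 7, 12, 19]; color 3: [1, 3, 18]; color 4: [14, 16].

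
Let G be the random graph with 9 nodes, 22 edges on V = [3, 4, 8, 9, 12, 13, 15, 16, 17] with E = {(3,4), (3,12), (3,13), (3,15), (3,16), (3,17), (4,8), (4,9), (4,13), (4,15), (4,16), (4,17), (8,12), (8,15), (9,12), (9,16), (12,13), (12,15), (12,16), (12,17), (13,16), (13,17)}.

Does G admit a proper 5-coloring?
A valid 5-coloring: color 1: [4, 12]; color 2: [3, 8, 9]; color 3: [13, 15]; color 4: [16, 17].
(χ(G) = 4 ≤ 5.)

Yes, G is 5-colorable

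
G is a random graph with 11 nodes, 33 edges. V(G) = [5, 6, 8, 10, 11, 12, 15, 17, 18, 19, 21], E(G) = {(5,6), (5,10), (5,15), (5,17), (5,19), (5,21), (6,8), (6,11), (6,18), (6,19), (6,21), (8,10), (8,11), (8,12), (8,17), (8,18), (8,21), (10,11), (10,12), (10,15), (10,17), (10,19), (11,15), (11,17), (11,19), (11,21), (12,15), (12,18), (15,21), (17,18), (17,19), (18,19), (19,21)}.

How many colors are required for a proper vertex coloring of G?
Clique number ω(G) = 4 (lower bound: χ ≥ ω).
The clique on [8, 10, 11, 17] has size 4, forcing χ ≥ 4, and the coloring below uses 4 colors, so χ(G) = 4.
A valid 4-coloring: color 1: [8, 15, 19]; color 2: [10, 18, 21]; color 3: [5, 11, 12]; color 4: [6, 17].

χ(G) = 4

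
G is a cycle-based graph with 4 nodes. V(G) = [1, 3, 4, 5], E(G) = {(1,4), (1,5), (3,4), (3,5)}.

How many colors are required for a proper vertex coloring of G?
χ(G) = 2

Clique number ω(G) = 2 (lower bound: χ ≥ ω).
The graph is bipartite (no odd cycle), so 2 colors suffice: χ(G) = 2.
A valid 2-coloring: color 1: [1, 3]; color 2: [4, 5].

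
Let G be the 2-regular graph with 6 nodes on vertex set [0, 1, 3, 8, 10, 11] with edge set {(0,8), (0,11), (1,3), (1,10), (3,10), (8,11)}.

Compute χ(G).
Clique number ω(G) = 3 (lower bound: χ ≥ ω).
The clique on [0, 8, 11] has size 3, forcing χ ≥ 3, and the coloring below uses 3 colors, so χ(G) = 3.
A valid 3-coloring: color 1: [1, 8]; color 2: [10, 11]; color 3: [0, 3].

χ(G) = 3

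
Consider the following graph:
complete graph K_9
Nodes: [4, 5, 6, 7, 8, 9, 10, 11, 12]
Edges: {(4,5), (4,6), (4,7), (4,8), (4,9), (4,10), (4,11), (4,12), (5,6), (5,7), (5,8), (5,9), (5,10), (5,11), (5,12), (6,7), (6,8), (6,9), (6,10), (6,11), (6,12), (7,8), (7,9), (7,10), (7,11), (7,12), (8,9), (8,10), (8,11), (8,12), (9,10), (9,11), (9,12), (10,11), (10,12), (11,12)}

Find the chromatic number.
χ(G) = 9

Clique number ω(G) = 9 (lower bound: χ ≥ ω).
The clique on [4, 5, 6, 7, 8, 9, 10, 11, 12] has size 9, forcing χ ≥ 9, and the coloring below uses 9 colors, so χ(G) = 9.
A valid 9-coloring: color 1: [9]; color 2: [12]; color 3: [6]; color 4: [5]; color 5: [4]; color 6: [10]; color 7: [11]; color 8: [8]; color 9: [7].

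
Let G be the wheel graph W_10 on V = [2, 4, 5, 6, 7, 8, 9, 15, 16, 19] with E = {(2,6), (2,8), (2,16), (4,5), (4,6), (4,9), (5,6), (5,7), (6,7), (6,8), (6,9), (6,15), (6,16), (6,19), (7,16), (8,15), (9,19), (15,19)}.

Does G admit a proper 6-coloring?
A valid 6-coloring: color 1: [6]; color 2: [5, 8, 9, 16]; color 3: [2, 4, 7, 19]; color 4: [15].
(χ(G) = 4 ≤ 6.)

Yes, G is 6-colorable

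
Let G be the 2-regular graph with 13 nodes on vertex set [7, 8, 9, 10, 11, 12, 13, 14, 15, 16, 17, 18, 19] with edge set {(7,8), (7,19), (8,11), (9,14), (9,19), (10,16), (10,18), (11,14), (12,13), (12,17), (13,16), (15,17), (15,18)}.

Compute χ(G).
Clique number ω(G) = 2 (lower bound: χ ≥ ω).
Odd cycle [17, 15, 18, 10, 16, 13, 12] needs 3 colors (χ ≥ 3).
The coloring below uses 3 colors, so χ(G) = 3.
A valid 3-coloring: color 1: [8, 13, 14, 17, 18, 19]; color 2: [7, 9, 10, 11, 12, 15]; color 3: [16].

χ(G) = 3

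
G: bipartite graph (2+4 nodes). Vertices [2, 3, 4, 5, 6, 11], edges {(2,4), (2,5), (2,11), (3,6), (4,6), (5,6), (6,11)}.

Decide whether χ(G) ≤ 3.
A valid 3-coloring: color 1: [2, 6]; color 2: [3, 4, 5, 11].
(χ(G) = 2 ≤ 3.)

Yes, G is 3-colorable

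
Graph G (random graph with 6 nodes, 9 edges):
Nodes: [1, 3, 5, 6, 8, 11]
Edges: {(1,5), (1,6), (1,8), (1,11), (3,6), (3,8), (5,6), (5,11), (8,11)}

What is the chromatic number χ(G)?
Clique number ω(G) = 3 (lower bound: χ ≥ ω).
The clique on [1, 8, 11] has size 3, forcing χ ≥ 3, and the coloring below uses 3 colors, so χ(G) = 3.
A valid 3-coloring: color 1: [1, 3]; color 2: [5, 8]; color 3: [6, 11].

χ(G) = 3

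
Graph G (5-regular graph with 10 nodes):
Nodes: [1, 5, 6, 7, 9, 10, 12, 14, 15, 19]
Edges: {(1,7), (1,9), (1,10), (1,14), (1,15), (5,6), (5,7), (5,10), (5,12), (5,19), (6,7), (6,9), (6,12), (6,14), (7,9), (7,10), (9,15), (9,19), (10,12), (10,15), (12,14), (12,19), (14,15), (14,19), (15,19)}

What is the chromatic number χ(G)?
χ(G) = 4

Clique number ω(G) = 3 (lower bound: χ ≥ ω).
Odd cycle [9, 6, 5, 10, 1] needs 3 colors (χ ≥ 3).
Vertex 7 is adjacent to every vertex of [1, 5, 6, 9, 10], which already need 3 colors among themselves, so 7 needs a new color (χ ≥ 4).
The coloring below uses 4 colors, so χ(G) = 4.
A valid 4-coloring: color 1: [7, 12, 15]; color 2: [5, 9, 14]; color 3: [1, 6, 19]; color 4: [10].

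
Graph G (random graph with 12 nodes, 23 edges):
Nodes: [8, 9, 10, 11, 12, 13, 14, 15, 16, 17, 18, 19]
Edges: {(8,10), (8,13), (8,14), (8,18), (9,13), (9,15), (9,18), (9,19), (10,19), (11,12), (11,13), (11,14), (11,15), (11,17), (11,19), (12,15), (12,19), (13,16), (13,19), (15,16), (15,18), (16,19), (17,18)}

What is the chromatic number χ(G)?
χ(G) = 3

Clique number ω(G) = 3 (lower bound: χ ≥ ω).
The clique on [9, 15, 18] has size 3, forcing χ ≥ 3, and the coloring below uses 3 colors, so χ(G) = 3.
A valid 3-coloring: color 1: [8, 15, 17, 19]; color 2: [9, 10, 11, 16]; color 3: [12, 13, 14, 18].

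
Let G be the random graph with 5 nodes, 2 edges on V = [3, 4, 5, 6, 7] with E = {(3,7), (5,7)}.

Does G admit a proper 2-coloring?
A valid 2-coloring: color 1: [4, 6, 7]; color 2: [3, 5].
(χ(G) = 2 ≤ 2.)

Yes, G is 2-colorable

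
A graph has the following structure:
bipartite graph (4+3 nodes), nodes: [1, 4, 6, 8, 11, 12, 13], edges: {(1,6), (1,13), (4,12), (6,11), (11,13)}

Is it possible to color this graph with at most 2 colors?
Yes, G is 2-colorable

A valid 2-coloring: color 1: [1, 4, 8, 11]; color 2: [6, 12, 13].
(χ(G) = 2 ≤ 2.)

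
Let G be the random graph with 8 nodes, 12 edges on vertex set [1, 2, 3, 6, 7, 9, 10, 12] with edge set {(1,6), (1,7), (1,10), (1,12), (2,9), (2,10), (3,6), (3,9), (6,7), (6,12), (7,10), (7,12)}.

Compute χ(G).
χ(G) = 4

Clique number ω(G) = 4 (lower bound: χ ≥ ω).
The clique on [1, 6, 7, 12] has size 4, forcing χ ≥ 4, and the coloring below uses 4 colors, so χ(G) = 4.
A valid 4-coloring: color 1: [6, 9, 10]; color 2: [2, 3, 7]; color 3: [1]; color 4: [12].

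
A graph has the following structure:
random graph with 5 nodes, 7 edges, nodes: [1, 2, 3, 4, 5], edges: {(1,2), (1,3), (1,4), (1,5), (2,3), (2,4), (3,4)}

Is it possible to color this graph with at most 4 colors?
A valid 4-coloring: color 1: [1]; color 2: [2, 5]; color 3: [3]; color 4: [4].
(χ(G) = 4 ≤ 4.)

Yes, G is 4-colorable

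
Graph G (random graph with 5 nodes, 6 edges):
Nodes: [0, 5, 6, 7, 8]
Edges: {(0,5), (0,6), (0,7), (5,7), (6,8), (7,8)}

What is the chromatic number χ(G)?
χ(G) = 3

Clique number ω(G) = 3 (lower bound: χ ≥ ω).
The clique on [0, 5, 7] has size 3, forcing χ ≥ 3, and the coloring below uses 3 colors, so χ(G) = 3.
A valid 3-coloring: color 1: [6, 7]; color 2: [0, 8]; color 3: [5].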